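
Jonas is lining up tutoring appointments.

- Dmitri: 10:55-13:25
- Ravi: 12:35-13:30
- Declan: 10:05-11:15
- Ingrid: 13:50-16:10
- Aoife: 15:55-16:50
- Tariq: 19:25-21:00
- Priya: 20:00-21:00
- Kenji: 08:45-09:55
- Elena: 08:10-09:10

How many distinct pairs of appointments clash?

5

Sorted by start: Elena, Kenji, Declan, Dmitri, Ravi, Ingrid, Aoife, Tariq, Priya.
Kenji starts before Elena ends → Elena and Kenji overlap.
Declan starts after Elena ends, so nothing later overlaps Elena either.
Declan starts after Kenji ends, so nothing later overlaps Kenji either.
Dmitri starts before Declan ends → Declan and Dmitri overlap.
Ravi starts after Declan ends, so nothing later overlaps Declan either.
Ravi starts before Dmitri ends → Dmitri and Ravi overlap.
Ingrid starts after Dmitri ends, so nothing later overlaps Dmitri either.
Ingrid starts after Ravi ends, so nothing later overlaps Ravi either.
Aoife starts before Ingrid ends → Ingrid and Aoife overlap.
Tariq starts after Ingrid ends, so nothing later overlaps Ingrid either.
Tariq starts after Aoife ends, so nothing later overlaps Aoife either.
Priya starts before Tariq ends → Tariq and Priya overlap.
Overlapping pairs: Aoife & Ingrid, Declan & Dmitri, Dmitri & Ravi, Elena & Kenji, Priya & Tariq — 5 in total.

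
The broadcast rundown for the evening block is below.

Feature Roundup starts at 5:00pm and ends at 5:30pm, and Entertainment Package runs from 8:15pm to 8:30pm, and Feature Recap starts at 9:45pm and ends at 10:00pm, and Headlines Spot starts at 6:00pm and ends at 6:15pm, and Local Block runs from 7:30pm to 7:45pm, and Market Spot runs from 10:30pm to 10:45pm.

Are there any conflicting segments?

No

Sorted by start: Feature Roundup, Headlines Spot, Local Block, Entertainment Package, Feature Recap, Market Spot.
Headlines Spot starts after Feature Roundup ends; Feature Roundup is clear from here.
Local Block starts after Headlines Spot ends; Headlines Spot is clear from here.
Entertainment Package starts after Local Block ends; Local Block is clear from here.
Feature Recap starts after Entertainment Package ends; Entertainment Package is clear from here.
Market Spot starts after Feature Recap ends.
Every pair is clear; the schedule has no overlaps.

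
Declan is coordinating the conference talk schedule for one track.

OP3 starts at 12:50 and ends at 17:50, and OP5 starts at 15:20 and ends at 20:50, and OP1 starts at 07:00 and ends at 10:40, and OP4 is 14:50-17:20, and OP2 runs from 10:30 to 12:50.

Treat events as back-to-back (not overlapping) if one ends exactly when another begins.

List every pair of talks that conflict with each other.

Sorted by start: OP1, OP2, OP3, OP4, OP5.
OP2 starts before OP1 ends → OP1 and OP2 overlap.
OP3 starts after OP1 ends, so nothing later overlaps OP1 either.
OP3 starts exactly when OP2 ends (back-to-back, no overlap), so nothing later overlaps OP2 either.
OP4 starts before OP3 ends → OP3 and OP4 overlap.
OP5 starts before OP3 ends → OP3 and OP5 overlap.
OP5 starts before OP4 ends → OP4 and OP5 overlap.

OP1 & OP2, OP3 & OP4, OP3 & OP5, OP4 & OP5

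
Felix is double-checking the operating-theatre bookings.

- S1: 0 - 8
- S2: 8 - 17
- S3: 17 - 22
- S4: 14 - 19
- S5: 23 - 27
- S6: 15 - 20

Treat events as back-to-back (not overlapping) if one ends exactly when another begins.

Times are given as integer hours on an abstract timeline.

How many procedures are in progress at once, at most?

3

Sort all start/end points and keep a running count:
0 start S1 → 1
8 end S1 → 0
8 start S2 → 1
14 start S4 → 2
15 start S6 → 3
17 end S2 → 2
17 start S3 → 3
19 end S4 → 2
20 end S6 → 1
22 end S3 → 0
23 start S5 → 1
27 end S5 → 0
Peak is 3, at 15 (S2, S4, S6).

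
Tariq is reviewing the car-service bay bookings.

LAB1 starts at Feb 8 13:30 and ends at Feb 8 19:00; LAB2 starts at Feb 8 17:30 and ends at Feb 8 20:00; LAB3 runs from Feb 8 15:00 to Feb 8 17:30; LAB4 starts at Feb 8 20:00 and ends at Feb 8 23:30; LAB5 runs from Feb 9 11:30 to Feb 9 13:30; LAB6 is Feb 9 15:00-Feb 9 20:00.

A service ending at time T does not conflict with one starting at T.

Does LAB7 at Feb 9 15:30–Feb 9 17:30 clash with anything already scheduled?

LAB1: ends Feb 8 19:00 at or before LAB7 starts Feb 9 15:30 → clear.
LAB3: ends Feb 8 17:30 at or before LAB7 starts Feb 9 15:30 → clear.
LAB2: ends Feb 8 20:00 at or before LAB7 starts Feb 9 15:30 → clear.
LAB4: ends Feb 8 23:30 at or before LAB7 starts Feb 9 15:30 → clear.
LAB5: ends Feb 9 13:30 at or before LAB7 starts Feb 9 15:30 → clear.
LAB6: starts Feb 9 15:00 before LAB7 ends Feb 9 17:30, and ends Feb 9 20:00 after LAB7 starts Feb 9 15:30 → overlap.
LAB7 overlaps LAB6.

Yes — it overlaps LAB6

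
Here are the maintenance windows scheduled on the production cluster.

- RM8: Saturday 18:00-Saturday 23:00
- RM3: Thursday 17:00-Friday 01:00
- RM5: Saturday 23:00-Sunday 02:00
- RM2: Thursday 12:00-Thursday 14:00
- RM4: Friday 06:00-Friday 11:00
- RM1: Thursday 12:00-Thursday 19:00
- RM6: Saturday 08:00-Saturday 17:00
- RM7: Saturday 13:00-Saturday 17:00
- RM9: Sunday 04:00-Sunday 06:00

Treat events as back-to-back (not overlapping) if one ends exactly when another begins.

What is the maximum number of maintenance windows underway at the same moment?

2

Sort all start/end points and keep a running count:
Thursday 12:00 start RM1 → 1
Thursday 12:00 start RM2 → 2
Thursday 14:00 end RM2 → 1
Thursday 17:00 start RM3 → 2
Thursday 19:00 end RM1 → 1
Friday 01:00 end RM3 → 0
Friday 06:00 start RM4 → 1
Friday 11:00 end RM4 → 0
Saturday 08:00 start RM6 → 1
Saturday 13:00 start RM7 → 2
Saturday 17:00 end RM6 → 1
Saturday 17:00 end RM7 → 0
Saturday 18:00 start RM8 → 1
Saturday 23:00 end RM8 → 0
Saturday 23:00 start RM5 → 1
Sunday 02:00 end RM5 → 0
Sunday 04:00 start RM9 → 1
Sunday 06:00 end RM9 → 0
Peak is 2, at Thursday 12:00 (RM1, RM2).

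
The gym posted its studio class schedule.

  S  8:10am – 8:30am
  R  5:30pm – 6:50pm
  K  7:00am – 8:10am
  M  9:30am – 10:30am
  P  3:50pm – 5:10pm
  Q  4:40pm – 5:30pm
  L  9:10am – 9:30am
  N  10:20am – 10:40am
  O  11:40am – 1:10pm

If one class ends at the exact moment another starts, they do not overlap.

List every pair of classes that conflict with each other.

M & N, P & Q

Two intervals overlap when each starts before the other ends.
Sorted by start: K, S, L, M, N, O, P, Q, R.
S starts exactly when K ends (back-to-back, no overlap), so nothing later overlaps K either.
L starts after S ends, so nothing later overlaps S either.
M starts exactly when L ends (back-to-back, no overlap), so nothing later overlaps L either.
N starts before M ends → M and N overlap.
O starts after M ends, so nothing later overlaps M either.
O starts after N ends, so nothing later overlaps N either.
P starts after O ends, so nothing later overlaps O either.
Q starts before P ends → P and Q overlap.
R starts after P ends.
R starts exactly when Q ends (back-to-back, no overlap).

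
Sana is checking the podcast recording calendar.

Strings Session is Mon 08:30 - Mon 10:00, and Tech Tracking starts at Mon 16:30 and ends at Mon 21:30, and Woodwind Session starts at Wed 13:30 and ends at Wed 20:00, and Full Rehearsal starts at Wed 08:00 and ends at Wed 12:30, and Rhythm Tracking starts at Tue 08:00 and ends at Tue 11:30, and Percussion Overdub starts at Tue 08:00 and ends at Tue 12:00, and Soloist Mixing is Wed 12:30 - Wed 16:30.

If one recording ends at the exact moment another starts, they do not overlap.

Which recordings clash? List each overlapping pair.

Two intervals overlap when each starts before the other ends.
Sorted by start: Strings Session, Tech Tracking, Percussion Overdub, Rhythm Tracking, Full Rehearsal, Soloist Mixing, Woodwind Session.
Tech Tracking starts after Strings Session ends, so nothing later overlaps Strings Session either.
Percussion Overdub starts after Tech Tracking ends, so nothing later overlaps Tech Tracking either.
Rhythm Tracking starts before Percussion Overdub ends → Percussion Overdub and Rhythm Tracking overlap.
Full Rehearsal starts after Percussion Overdub ends, so nothing later overlaps Percussion Overdub either.
Full Rehearsal starts after Rhythm Tracking ends, so nothing later overlaps Rhythm Tracking either.
Soloist Mixing starts exactly when Full Rehearsal ends (back-to-back, no overlap), so nothing later overlaps Full Rehearsal either.
Woodwind Session starts before Soloist Mixing ends → Soloist Mixing and Woodwind Session overlap.

Percussion Overdub & Rhythm Tracking, Soloist Mixing & Woodwind Session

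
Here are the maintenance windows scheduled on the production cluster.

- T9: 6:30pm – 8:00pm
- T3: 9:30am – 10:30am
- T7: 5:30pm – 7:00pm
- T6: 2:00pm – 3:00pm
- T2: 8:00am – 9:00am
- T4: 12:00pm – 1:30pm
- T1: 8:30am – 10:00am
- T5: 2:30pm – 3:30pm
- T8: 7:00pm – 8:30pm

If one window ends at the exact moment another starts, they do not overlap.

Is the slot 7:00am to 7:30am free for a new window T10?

Yes — the slot is free

T2: starts 8:00am at or after T10 ends 7:30am → clear.
T1: starts 8:30am at or after T10 ends 7:30am → clear.
T3: starts 9:30am at or after T10 ends 7:30am → clear.
T4: starts 12:00pm at or after T10 ends 7:30am → clear.
T6: starts 2:00pm at or after T10 ends 7:30am → clear.
T5: starts 2:30pm at or after T10 ends 7:30am → clear.
T7: starts 5:30pm at or after T10 ends 7:30am → clear.
T9: starts 6:30pm at or after T10 ends 7:30am → clear.
T8: starts 7:00pm at or after T10 ends 7:30am → clear.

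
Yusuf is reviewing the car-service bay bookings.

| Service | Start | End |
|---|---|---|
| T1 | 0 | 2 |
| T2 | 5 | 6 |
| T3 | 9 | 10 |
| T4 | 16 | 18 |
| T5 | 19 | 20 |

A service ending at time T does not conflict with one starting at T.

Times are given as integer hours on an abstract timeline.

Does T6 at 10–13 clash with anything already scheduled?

No — it doesn't clash with anything

T1: ends 2 at or before T6 starts 10 → clear.
T2: ends 6 at or before T6 starts 10 → clear.
T3: ends 10 at or before T6 starts 10 → clear.
T4: starts 16 at or after T6 ends 13 → clear.
T5: starts 19 at or after T6 ends 13 → clear.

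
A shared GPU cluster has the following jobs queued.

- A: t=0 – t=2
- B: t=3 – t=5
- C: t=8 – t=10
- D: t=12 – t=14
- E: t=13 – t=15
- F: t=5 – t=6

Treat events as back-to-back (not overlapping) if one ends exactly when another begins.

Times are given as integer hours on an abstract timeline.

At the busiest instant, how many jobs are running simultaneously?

Sort all start/end points and keep a running count:
t=0 start A → 1
t=2 end A → 0
t=3 start B → 1
t=5 end B → 0
t=5 start F → 1
t=6 end F → 0
t=8 start C → 1
t=10 end C → 0
t=12 start D → 1
t=13 start E → 2
t=14 end D → 1
t=15 end E → 0
Peak is 2, at t=13 (D, E).

2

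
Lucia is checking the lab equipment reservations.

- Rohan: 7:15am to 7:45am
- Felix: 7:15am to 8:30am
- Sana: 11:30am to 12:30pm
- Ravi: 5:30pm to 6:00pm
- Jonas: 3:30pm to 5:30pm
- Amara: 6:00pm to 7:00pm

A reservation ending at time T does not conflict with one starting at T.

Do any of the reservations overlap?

Sorted by start: Rohan, Felix, Sana, Jonas, Ravi, Amara.
Felix starts before Rohan ends → Rohan and Felix overlap.
That's a conflict, so the schedule is not conflict-free.

Yes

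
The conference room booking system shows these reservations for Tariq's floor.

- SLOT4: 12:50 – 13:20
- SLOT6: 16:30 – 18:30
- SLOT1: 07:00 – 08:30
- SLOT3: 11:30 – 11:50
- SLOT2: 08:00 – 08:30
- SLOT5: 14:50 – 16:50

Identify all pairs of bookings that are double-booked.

SLOT1 & SLOT2, SLOT5 & SLOT6

Sorted by start: SLOT1, SLOT2, SLOT3, SLOT4, SLOT5, SLOT6.
SLOT2 starts before SLOT1 ends → SLOT1 and SLOT2 overlap.
SLOT3 starts after SLOT1 ends — done with SLOT1.
SLOT3 starts after SLOT2 ends — done with SLOT2.
SLOT4 starts after SLOT3 ends — done with SLOT3.
SLOT5 starts after SLOT4 ends — done with SLOT4.
SLOT6 starts before SLOT5 ends → SLOT5 and SLOT6 overlap.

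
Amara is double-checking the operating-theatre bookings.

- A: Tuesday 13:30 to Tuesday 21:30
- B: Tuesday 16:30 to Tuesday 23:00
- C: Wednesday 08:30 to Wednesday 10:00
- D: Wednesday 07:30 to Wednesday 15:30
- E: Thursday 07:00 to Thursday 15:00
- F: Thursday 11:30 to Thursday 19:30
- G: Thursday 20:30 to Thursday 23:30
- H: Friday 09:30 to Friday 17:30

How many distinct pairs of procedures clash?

3

Sorted by start: A, B, D, C, E, F, G, H.
B starts before A ends → A and B overlap.
D starts after A ends, so nothing later overlaps A either.
D starts after B ends, so nothing later overlaps B either.
C starts before D ends → D and C overlap.
E starts after D ends, so nothing later overlaps D either.
E starts after C ends, so nothing later overlaps C either.
F starts before E ends → E and F overlap.
G starts after E ends, so nothing later overlaps E either.
G starts after F ends, so nothing later overlaps F either.
H starts after G ends.
Overlapping pairs: A & B, C & D, E & F — 3 in total.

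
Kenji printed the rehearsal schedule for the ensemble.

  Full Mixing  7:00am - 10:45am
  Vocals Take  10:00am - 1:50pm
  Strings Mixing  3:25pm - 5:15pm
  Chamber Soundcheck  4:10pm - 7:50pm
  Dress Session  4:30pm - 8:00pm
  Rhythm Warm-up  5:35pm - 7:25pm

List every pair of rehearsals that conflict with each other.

Chamber Soundcheck & Dress Session, Chamber Soundcheck & Rhythm Warm-up, Chamber Soundcheck & Strings Mixing, Dress Session & Rhythm Warm-up, Dress Session & Strings Mixing, Full Mixing & Vocals Take

Sorted by start: Full Mixing, Vocals Take, Strings Mixing, Chamber Soundcheck, Dress Session, Rhythm Warm-up.
Vocals Take starts before Full Mixing ends → Full Mixing and Vocals Take overlap.
Strings Mixing starts after Full Mixing ends — done with Full Mixing.
Strings Mixing starts after Vocals Take ends — done with Vocals Take.
Chamber Soundcheck starts before Strings Mixing ends → Strings Mixing and Chamber Soundcheck overlap.
Dress Session starts before Strings Mixing ends → Strings Mixing and Dress Session overlap.
Rhythm Warm-up starts after Strings Mixing ends.
Dress Session starts before Chamber Soundcheck ends → Chamber Soundcheck and Dress Session overlap.
Rhythm Warm-up starts before Chamber Soundcheck ends → Chamber Soundcheck and Rhythm Warm-up overlap.
Rhythm Warm-up starts before Dress Session ends → Dress Session and Rhythm Warm-up overlap.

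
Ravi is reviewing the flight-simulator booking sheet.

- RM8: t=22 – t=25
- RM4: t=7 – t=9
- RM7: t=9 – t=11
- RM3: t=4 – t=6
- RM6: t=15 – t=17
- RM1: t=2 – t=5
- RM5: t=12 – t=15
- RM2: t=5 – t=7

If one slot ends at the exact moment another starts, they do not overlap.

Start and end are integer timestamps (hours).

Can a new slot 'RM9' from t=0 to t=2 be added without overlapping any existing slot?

RM1: starts t=2 at or after RM9 ends t=2 → clear.
RM3: starts t=4 at or after RM9 ends t=2 → clear.
RM2: starts t=5 at or after RM9 ends t=2 → clear.
RM4: starts t=7 at or after RM9 ends t=2 → clear.
RM7: starts t=9 at or after RM9 ends t=2 → clear.
RM5: starts t=12 at or after RM9 ends t=2 → clear.
RM6: starts t=15 at or after RM9 ends t=2 → clear.
RM8: starts t=22 at or after RM9 ends t=2 → clear.

Yes — the slot is free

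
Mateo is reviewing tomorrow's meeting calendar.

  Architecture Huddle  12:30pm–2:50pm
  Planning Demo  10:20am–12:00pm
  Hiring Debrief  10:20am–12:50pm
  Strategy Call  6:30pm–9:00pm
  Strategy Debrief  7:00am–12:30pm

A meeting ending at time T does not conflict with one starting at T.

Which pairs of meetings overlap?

Architecture Huddle & Hiring Debrief, Hiring Debrief & Planning Demo, Hiring Debrief & Strategy Debrief, Planning Demo & Strategy Debrief

Sorted by start: Strategy Debrief, Hiring Debrief, Planning Demo, Architecture Huddle, Strategy Call.
Hiring Debrief starts before Strategy Debrief ends → Strategy Debrief and Hiring Debrief overlap.
Planning Demo starts before Strategy Debrief ends → Strategy Debrief and Planning Demo overlap.
Architecture Huddle starts exactly when Strategy Debrief ends (back-to-back, no overlap); Strategy Debrief is clear from here.
Planning Demo starts before Hiring Debrief ends → Hiring Debrief and Planning Demo overlap.
Architecture Huddle starts before Hiring Debrief ends → Hiring Debrief and Architecture Huddle overlap.
Strategy Call starts after Hiring Debrief ends.
Architecture Huddle starts after Planning Demo ends; Planning Demo is clear from here.
Strategy Call starts after Architecture Huddle ends.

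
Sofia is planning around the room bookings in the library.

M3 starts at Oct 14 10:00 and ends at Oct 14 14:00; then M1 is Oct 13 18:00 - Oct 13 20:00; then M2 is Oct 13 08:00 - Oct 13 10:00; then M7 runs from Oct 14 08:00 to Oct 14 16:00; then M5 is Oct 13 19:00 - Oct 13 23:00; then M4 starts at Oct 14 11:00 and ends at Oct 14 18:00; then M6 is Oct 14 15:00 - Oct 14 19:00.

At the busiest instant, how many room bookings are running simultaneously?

Walk through starts and ends in time order (an end at T is processed before a start at T):
Oct 13 08:00 start M2 → 1
Oct 13 10:00 end M2 → 0
Oct 13 18:00 start M1 → 1
Oct 13 19:00 start M5 → 2
Oct 13 20:00 end M1 → 1
Oct 13 23:00 end M5 → 0
Oct 14 08:00 start M7 → 1
Oct 14 10:00 start M3 → 2
Oct 14 11:00 start M4 → 3
Oct 14 14:00 end M3 → 2
Oct 14 15:00 start M6 → 3
Oct 14 16:00 end M7 → 2
Oct 14 18:00 end M4 → 1
Oct 14 19:00 end M6 → 0
Peak is 3, at Oct 14 11:00 (M3, M4, M7).

3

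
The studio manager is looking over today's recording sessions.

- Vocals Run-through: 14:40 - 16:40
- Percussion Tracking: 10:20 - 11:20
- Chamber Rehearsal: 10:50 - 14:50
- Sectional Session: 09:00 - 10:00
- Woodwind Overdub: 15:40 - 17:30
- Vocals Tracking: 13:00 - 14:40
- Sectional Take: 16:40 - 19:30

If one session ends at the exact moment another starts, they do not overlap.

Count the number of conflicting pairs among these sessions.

Check each pair: they overlap iff neither finishes before the other starts.
Sorted by start: Sectional Session, Percussion Tracking, Chamber Rehearsal, Vocals Tracking, Vocals Run-through, Woodwind Overdub, Sectional Take.
Percussion Tracking starts after Sectional Session ends, so nothing later overlaps Sectional Session either.
Chamber Rehearsal starts before Percussion Tracking ends → Percussion Tracking and Chamber Rehearsal overlap.
Vocals Tracking starts after Percussion Tracking ends, so nothing later overlaps Percussion Tracking either.
Vocals Tracking starts before Chamber Rehearsal ends → Chamber Rehearsal and Vocals Tracking overlap.
Vocals Run-through starts before Chamber Rehearsal ends → Chamber Rehearsal and Vocals Run-through overlap.
Woodwind Overdub starts after Chamber Rehearsal ends, so nothing later overlaps Chamber Rehearsal either.
Vocals Run-through starts exactly when Vocals Tracking ends (back-to-back, no overlap), so nothing later overlaps Vocals Tracking either.
Woodwind Overdub starts before Vocals Run-through ends → Vocals Run-through and Woodwind Overdub overlap.
Sectional Take starts exactly when Vocals Run-through ends (back-to-back, no overlap).
Sectional Take starts before Woodwind Overdub ends → Woodwind Overdub and Sectional Take overlap.
Overlapping pairs: Chamber Rehearsal & Percussion Tracking, Chamber Rehearsal & Vocals Run-through, Chamber Rehearsal & Vocals Tracking, Sectional Take & Woodwind Overdub, Vocals Run-through & Woodwind Overdub — 5 in total.

5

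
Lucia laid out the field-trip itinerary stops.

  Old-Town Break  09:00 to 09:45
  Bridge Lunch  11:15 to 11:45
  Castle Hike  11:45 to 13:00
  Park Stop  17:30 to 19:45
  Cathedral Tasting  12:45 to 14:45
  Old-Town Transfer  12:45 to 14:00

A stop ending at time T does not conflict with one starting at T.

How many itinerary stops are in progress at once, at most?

3

Walk through starts and ends in time order (an end at T is processed before a start at T):
09:00 start Old-Town Break → 1
09:45 end Old-Town Break → 0
11:15 start Bridge Lunch → 1
11:45 end Bridge Lunch → 0
11:45 start Castle Hike → 1
12:45 start Cathedral Tasting → 2
12:45 start Old-Town Transfer → 3
13:00 end Castle Hike → 2
14:00 end Old-Town Transfer → 1
14:45 end Cathedral Tasting → 0
17:30 start Park Stop → 1
19:45 end Park Stop → 0
Peak is 3, at 12:45 (Castle Hike, Cathedral Tasting, Old-Town Transfer).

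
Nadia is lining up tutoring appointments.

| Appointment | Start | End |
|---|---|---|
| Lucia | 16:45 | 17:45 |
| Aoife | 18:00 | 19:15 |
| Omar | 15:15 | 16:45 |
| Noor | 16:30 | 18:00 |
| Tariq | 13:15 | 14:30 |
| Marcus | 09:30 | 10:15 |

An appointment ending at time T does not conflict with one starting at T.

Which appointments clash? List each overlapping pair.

Lucia & Noor, Noor & Omar

Two intervals overlap when each starts before the other ends.
Sorted by start: Marcus, Tariq, Omar, Noor, Lucia, Aoife.
Tariq starts after Marcus ends, so Marcus has no further overlaps.
Omar starts after Tariq ends, so Tariq has no further overlaps.
Noor starts before Omar ends → Omar and Noor overlap.
Lucia starts exactly when Omar ends (back-to-back, no overlap), so Omar has no further overlaps.
Lucia starts before Noor ends → Noor and Lucia overlap.
Aoife starts exactly when Noor ends (back-to-back, no overlap).
Aoife starts after Lucia ends.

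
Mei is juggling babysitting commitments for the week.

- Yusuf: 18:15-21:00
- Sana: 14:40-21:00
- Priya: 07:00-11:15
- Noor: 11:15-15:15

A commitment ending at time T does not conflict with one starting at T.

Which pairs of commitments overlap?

Check each pair: they overlap iff neither finishes before the other starts.
Sorted by start: Priya, Noor, Sana, Yusuf.
Noor starts exactly when Priya ends (back-to-back, no overlap), so nothing later overlaps Priya either.
Sana starts before Noor ends → Noor and Sana overlap.
Yusuf starts after Noor ends.
Yusuf starts before Sana ends → Sana and Yusuf overlap.

Noor & Sana, Sana & Yusuf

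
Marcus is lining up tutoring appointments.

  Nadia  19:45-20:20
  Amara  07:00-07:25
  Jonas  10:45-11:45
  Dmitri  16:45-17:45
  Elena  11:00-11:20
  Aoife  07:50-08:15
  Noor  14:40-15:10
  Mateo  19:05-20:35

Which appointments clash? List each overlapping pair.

Elena & Jonas, Mateo & Nadia

Check each pair: they overlap iff neither finishes before the other starts.
Sorted by start: Amara, Aoife, Jonas, Elena, Noor, Dmitri, Mateo, Nadia.
Aoife starts after Amara ends, so Amara has no further overlaps.
Jonas starts after Aoife ends, so Aoife has no further overlaps.
Elena starts before Jonas ends → Jonas and Elena overlap.
Noor starts after Jonas ends, so Jonas has no further overlaps.
Noor starts after Elena ends, so Elena has no further overlaps.
Dmitri starts after Noor ends, so Noor has no further overlaps.
Mateo starts after Dmitri ends, so Dmitri has no further overlaps.
Nadia starts before Mateo ends → Mateo and Nadia overlap.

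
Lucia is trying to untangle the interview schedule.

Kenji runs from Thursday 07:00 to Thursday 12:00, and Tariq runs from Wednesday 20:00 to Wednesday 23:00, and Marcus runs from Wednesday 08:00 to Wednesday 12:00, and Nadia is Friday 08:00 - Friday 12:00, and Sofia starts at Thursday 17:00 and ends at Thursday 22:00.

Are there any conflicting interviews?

No

Check each pair: they overlap iff neither finishes before the other starts.
Sorted by start: Marcus, Tariq, Kenji, Sofia, Nadia.
Tariq starts after Marcus ends; Marcus is clear from here.
Kenji starts after Tariq ends; Tariq is clear from here.
Sofia starts after Kenji ends; Kenji is clear from here.
Nadia starts after Sofia ends.
Every pair is clear; the schedule has no overlaps.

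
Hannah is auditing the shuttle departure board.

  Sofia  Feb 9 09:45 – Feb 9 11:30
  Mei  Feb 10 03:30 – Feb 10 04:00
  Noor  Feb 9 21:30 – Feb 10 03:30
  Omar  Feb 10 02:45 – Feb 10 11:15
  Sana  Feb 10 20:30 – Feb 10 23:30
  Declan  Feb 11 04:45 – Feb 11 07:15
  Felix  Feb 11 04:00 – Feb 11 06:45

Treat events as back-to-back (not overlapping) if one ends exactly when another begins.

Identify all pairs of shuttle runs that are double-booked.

Sorted by start: Sofia, Noor, Omar, Mei, Sana, Felix, Declan.
Noor starts after Sofia ends; Sofia is clear from here.
Omar starts before Noor ends → Noor and Omar overlap.
Mei starts exactly when Noor ends (back-to-back, no overlap); Noor is clear from here.
Mei starts before Omar ends → Omar and Mei overlap.
Sana starts after Omar ends; Omar is clear from here.
Sana starts after Mei ends; Mei is clear from here.
Felix starts after Sana ends; Sana is clear from here.
Declan starts before Felix ends → Felix and Declan overlap.

Declan & Felix, Mei & Omar, Noor & Omar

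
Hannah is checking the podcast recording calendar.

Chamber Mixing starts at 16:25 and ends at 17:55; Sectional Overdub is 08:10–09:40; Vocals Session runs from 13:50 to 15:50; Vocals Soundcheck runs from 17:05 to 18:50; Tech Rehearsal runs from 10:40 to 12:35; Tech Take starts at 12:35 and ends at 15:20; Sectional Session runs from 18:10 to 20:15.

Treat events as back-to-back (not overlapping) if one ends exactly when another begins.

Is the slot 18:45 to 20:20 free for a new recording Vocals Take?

No — it overlaps Sectional Session, Vocals Soundcheck

Sectional Overdub: ends 09:40 at or before Vocals Take starts 18:45 → clear.
Tech Rehearsal: ends 12:35 at or before Vocals Take starts 18:45 → clear.
Tech Take: ends 15:20 at or before Vocals Take starts 18:45 → clear.
Vocals Session: ends 15:50 at or before Vocals Take starts 18:45 → clear.
Chamber Mixing: ends 17:55 at or before Vocals Take starts 18:45 → clear.
Vocals Soundcheck: starts 17:05 before Vocals Take ends 20:20, and ends 18:50 after Vocals Take starts 18:45 → overlap.
Sectional Session: starts 18:10 before Vocals Take ends 20:20, and ends 20:15 after Vocals Take starts 18:45 → overlap.
Vocals Take overlaps Sectional Session, Vocals Soundcheck.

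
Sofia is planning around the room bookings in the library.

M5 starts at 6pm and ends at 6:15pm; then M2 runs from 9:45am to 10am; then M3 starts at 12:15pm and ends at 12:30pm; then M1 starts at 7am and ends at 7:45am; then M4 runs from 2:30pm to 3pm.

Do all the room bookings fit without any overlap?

Yes

Sorted by start: M1, M2, M3, M4, M5.
M2 starts after M1 ends — done with M1.
M3 starts after M2 ends — done with M2.
M4 starts after M3 ends — done with M3.
M5 starts after M4 ends.
Every pair is clear; the schedule has no overlaps.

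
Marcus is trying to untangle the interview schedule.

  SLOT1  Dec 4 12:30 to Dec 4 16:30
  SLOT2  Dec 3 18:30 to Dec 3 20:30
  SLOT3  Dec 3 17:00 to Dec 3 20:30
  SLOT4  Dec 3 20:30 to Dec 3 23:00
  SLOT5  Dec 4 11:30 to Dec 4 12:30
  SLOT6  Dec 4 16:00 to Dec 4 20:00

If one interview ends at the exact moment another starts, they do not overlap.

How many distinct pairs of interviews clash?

2

Sorted by start: SLOT3, SLOT2, SLOT4, SLOT5, SLOT1, SLOT6.
SLOT2 starts before SLOT3 ends → SLOT3 and SLOT2 overlap.
SLOT4 starts exactly when SLOT3 ends (back-to-back, no overlap); SLOT3 is clear from here.
SLOT4 starts exactly when SLOT2 ends (back-to-back, no overlap); SLOT2 is clear from here.
SLOT5 starts after SLOT4 ends; SLOT4 is clear from here.
SLOT1 starts exactly when SLOT5 ends (back-to-back, no overlap); SLOT5 is clear from here.
SLOT6 starts before SLOT1 ends → SLOT1 and SLOT6 overlap.
Overlapping pairs: SLOT1 & SLOT6, SLOT2 & SLOT3 — 2 in total.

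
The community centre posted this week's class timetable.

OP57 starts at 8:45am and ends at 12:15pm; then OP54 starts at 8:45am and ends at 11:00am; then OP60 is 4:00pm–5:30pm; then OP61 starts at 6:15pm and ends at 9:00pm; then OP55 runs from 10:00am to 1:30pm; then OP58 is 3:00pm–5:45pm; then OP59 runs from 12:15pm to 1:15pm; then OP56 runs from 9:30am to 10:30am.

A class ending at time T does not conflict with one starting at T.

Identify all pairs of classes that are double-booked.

Sorted by start: OP54, OP57, OP56, OP55, OP59, OP58, OP60, OP61.
OP57 starts before OP54 ends → OP54 and OP57 overlap.
OP56 starts before OP54 ends → OP54 and OP56 overlap.
OP55 starts before OP54 ends → OP54 and OP55 overlap.
OP59 starts after OP54 ends — done with OP54.
OP56 starts before OP57 ends → OP57 and OP56 overlap.
OP55 starts before OP57 ends → OP57 and OP55 overlap.
OP59 starts exactly when OP57 ends (back-to-back, no overlap) — done with OP57.
OP55 starts before OP56 ends → OP56 and OP55 overlap.
OP59 starts after OP56 ends — done with OP56.
OP59 starts before OP55 ends → OP55 and OP59 overlap.
OP58 starts after OP55 ends — done with OP55.
OP58 starts after OP59 ends — done with OP59.
OP60 starts before OP58 ends → OP58 and OP60 overlap.
OP61 starts after OP58 ends.
OP61 starts after OP60 ends.

OP54 & OP55, OP54 & OP56, OP54 & OP57, OP55 & OP56, OP55 & OP57, OP55 & OP59, OP56 & OP57, OP58 & OP60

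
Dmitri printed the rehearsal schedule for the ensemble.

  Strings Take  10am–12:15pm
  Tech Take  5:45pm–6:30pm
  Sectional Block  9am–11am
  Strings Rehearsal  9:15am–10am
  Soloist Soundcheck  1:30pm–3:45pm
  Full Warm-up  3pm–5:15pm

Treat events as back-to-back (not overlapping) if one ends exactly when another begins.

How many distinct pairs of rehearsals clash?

3

Two intervals overlap when each starts before the other ends.
Sorted by start: Sectional Block, Strings Rehearsal, Strings Take, Soloist Soundcheck, Full Warm-up, Tech Take.
Strings Rehearsal starts before Sectional Block ends → Sectional Block and Strings Rehearsal overlap.
Strings Take starts before Sectional Block ends → Sectional Block and Strings Take overlap.
Soloist Soundcheck starts after Sectional Block ends; Sectional Block is clear from here.
Strings Take starts exactly when Strings Rehearsal ends (back-to-back, no overlap); Strings Rehearsal is clear from here.
Soloist Soundcheck starts after Strings Take ends; Strings Take is clear from here.
Full Warm-up starts before Soloist Soundcheck ends → Soloist Soundcheck and Full Warm-up overlap.
Tech Take starts after Soloist Soundcheck ends.
Tech Take starts after Full Warm-up ends.
Overlapping pairs: Full Warm-up & Soloist Soundcheck, Sectional Block & Strings Rehearsal, Sectional Block & Strings Take — 3 in total.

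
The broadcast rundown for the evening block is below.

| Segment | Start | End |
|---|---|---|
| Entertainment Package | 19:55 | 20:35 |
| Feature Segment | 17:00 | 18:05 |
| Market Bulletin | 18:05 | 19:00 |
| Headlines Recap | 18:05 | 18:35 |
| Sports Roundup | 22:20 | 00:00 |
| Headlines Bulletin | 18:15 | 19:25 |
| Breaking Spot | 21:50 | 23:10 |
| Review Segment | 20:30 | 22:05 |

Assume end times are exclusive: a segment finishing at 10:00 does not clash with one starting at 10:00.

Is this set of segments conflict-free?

Sorted by start: Feature Segment, Market Bulletin, Headlines Recap, Headlines Bulletin, Entertainment Package, Review Segment, Breaking Spot, Sports Roundup.
Market Bulletin starts exactly when Feature Segment ends (back-to-back, no overlap), so nothing later overlaps Feature Segment either.
Headlines Recap starts before Market Bulletin ends → Market Bulletin and Headlines Recap overlap.
That's a conflict, so the schedule is not conflict-free.

No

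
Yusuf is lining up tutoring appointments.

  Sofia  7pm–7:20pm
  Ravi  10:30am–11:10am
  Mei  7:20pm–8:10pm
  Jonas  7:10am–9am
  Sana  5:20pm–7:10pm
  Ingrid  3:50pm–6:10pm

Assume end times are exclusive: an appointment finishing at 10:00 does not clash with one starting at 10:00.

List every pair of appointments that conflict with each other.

Sorted by start: Jonas, Ravi, Ingrid, Sana, Sofia, Mei.
Ravi starts after Jonas ends, so Jonas has no further overlaps.
Ingrid starts after Ravi ends, so Ravi has no further overlaps.
Sana starts before Ingrid ends → Ingrid and Sana overlap.
Sofia starts after Ingrid ends, so Ingrid has no further overlaps.
Sofia starts before Sana ends → Sana and Sofia overlap.
Mei starts after Sana ends.
Mei starts exactly when Sofia ends (back-to-back, no overlap).

Ingrid & Sana, Sana & Sofia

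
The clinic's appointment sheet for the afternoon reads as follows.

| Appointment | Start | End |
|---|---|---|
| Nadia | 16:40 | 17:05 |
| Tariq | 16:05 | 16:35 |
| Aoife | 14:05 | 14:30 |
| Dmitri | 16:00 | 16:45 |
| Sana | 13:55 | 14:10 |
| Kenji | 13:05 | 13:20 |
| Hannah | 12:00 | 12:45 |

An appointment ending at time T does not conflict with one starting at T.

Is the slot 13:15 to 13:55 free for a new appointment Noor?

Hannah: ends 12:45 at or before Noor starts 13:15 → clear.
Kenji: starts 13:05 before Noor ends 13:55, and ends 13:20 after Noor starts 13:15 → overlap.
Sana: starts 13:55 at or after Noor ends 13:55 → clear.
Aoife: starts 14:05 at or after Noor ends 13:55 → clear.
Dmitri: starts 16:00 at or after Noor ends 13:55 → clear.
Tariq: starts 16:05 at or after Noor ends 13:55 → clear.
Nadia: starts 16:40 at or after Noor ends 13:55 → clear.
Noor overlaps Kenji.

No — it overlaps Kenji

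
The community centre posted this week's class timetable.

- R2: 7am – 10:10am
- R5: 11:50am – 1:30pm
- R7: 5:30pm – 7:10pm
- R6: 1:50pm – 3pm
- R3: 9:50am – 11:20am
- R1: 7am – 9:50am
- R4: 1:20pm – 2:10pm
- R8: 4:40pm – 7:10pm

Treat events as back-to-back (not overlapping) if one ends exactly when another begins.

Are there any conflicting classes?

Two intervals overlap when each starts before the other ends.
Sorted by start: R1, R2, R3, R5, R4, R6, R8, R7.
R2 starts before R1 ends → R1 and R2 overlap.
That's a conflict, so the schedule is not conflict-free.

Yes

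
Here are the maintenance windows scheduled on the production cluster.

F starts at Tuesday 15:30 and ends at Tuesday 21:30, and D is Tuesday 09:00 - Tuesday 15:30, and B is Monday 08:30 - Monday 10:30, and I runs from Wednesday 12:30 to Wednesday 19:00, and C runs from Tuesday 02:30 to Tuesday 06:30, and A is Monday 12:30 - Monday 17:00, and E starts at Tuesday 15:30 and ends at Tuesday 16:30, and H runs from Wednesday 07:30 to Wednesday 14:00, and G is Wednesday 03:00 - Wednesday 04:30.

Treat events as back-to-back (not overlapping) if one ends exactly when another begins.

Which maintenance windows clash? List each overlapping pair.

Sorted by start: B, A, C, D, E, F, G, H, I.
A starts after B ends, so B has no further overlaps.
C starts after A ends, so A has no further overlaps.
D starts after C ends, so C has no further overlaps.
E starts exactly when D ends (back-to-back, no overlap), so D has no further overlaps.
F starts before E ends → E and F overlap.
G starts after E ends, so E has no further overlaps.
G starts after F ends, so F has no further overlaps.
H starts after G ends, so G has no further overlaps.
I starts before H ends → H and I overlap.

E & F, H & I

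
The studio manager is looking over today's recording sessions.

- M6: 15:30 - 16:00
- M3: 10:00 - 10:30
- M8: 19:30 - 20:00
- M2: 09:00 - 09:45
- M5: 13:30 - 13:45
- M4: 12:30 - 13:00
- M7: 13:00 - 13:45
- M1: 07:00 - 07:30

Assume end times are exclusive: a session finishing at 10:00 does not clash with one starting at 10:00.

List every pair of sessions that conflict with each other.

Check each pair: they overlap iff neither finishes before the other starts.
Sorted by start: M1, M2, M3, M4, M7, M5, M6, M8.
M2 starts after M1 ends; M1 is clear from here.
M3 starts after M2 ends; M2 is clear from here.
M4 starts after M3 ends; M3 is clear from here.
M7 starts exactly when M4 ends (back-to-back, no overlap); M4 is clear from here.
M5 starts before M7 ends → M7 and M5 overlap.
M6 starts after M7 ends; M7 is clear from here.
M6 starts after M5 ends; M5 is clear from here.
M8 starts after M6 ends.

M5 & M7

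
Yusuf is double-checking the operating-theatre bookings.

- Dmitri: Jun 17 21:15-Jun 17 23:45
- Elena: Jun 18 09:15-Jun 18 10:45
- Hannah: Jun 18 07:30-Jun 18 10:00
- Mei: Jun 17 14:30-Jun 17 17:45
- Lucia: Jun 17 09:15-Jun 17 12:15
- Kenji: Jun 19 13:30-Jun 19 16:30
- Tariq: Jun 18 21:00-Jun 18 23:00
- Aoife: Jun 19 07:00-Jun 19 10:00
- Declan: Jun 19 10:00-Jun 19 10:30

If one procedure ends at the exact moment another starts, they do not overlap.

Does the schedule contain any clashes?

Sorted by start: Lucia, Mei, Dmitri, Hannah, Elena, Tariq, Aoife, Declan, Kenji.
Mei starts after Lucia ends — done with Lucia.
Dmitri starts after Mei ends — done with Mei.
Hannah starts after Dmitri ends — done with Dmitri.
Elena starts before Hannah ends → Hannah and Elena overlap.
That's a conflict, so the schedule is not conflict-free.

Yes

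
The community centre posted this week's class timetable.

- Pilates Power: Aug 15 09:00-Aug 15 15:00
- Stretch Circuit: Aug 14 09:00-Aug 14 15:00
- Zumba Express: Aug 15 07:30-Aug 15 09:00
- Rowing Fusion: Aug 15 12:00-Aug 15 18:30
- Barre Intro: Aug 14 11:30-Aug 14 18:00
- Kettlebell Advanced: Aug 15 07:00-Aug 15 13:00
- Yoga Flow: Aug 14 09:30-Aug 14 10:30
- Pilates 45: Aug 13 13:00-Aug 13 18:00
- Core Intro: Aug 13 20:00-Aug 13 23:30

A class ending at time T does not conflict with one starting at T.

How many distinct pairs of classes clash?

Sorted by start: Pilates 45, Core Intro, Stretch Circuit, Yoga Flow, Barre Intro, Kettlebell Advanced, Zumba Express, Pilates Power, Rowing Fusion.
Core Intro starts after Pilates 45 ends — done with Pilates 45.
Stretch Circuit starts after Core Intro ends — done with Core Intro.
Yoga Flow starts before Stretch Circuit ends → Stretch Circuit and Yoga Flow overlap.
Barre Intro starts before Stretch Circuit ends → Stretch Circuit and Barre Intro overlap.
Kettlebell Advanced starts after Stretch Circuit ends — done with Stretch Circuit.
Barre Intro starts after Yoga Flow ends — done with Yoga Flow.
Kettlebell Advanced starts after Barre Intro ends — done with Barre Intro.
Zumba Express starts before Kettlebell Advanced ends → Kettlebell Advanced and Zumba Express overlap.
Pilates Power starts before Kettlebell Advanced ends → Kettlebell Advanced and Pilates Power overlap.
Rowing Fusion starts before Kettlebell Advanced ends → Kettlebell Advanced and Rowing Fusion overlap.
Pilates Power starts exactly when Zumba Express ends (back-to-back, no overlap) — done with Zumba Express.
Rowing Fusion starts before Pilates Power ends → Pilates Power and Rowing Fusion overlap.
Overlapping pairs: Barre Intro & Stretch Circuit, Kettlebell Advanced & Pilates Power, Kettlebell Advanced & Rowing Fusion, Kettlebell Advanced & Zumba Express, Pilates Power & Rowing Fusion, Stretch Circuit & Yoga Flow — 6 in total.

6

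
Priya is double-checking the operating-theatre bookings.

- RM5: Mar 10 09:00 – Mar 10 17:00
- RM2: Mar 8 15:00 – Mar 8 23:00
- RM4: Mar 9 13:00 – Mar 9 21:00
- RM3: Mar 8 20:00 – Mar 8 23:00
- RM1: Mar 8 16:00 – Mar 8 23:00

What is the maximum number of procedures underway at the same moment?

Walk through starts and ends in time order (an end at T is processed before a start at T):
Mar 8 15:00 start RM2 → 1
Mar 8 16:00 start RM1 → 2
Mar 8 20:00 start RM3 → 3
Mar 8 23:00 end RM1 → 2
Mar 8 23:00 end RM2 → 1
Mar 8 23:00 end RM3 → 0
Mar 9 13:00 start RM4 → 1
Mar 9 21:00 end RM4 → 0
Mar 10 09:00 start RM5 → 1
Mar 10 17:00 end RM5 → 0
Peak is 3, at Mar 8 20:00 (RM1, RM2, RM3).

3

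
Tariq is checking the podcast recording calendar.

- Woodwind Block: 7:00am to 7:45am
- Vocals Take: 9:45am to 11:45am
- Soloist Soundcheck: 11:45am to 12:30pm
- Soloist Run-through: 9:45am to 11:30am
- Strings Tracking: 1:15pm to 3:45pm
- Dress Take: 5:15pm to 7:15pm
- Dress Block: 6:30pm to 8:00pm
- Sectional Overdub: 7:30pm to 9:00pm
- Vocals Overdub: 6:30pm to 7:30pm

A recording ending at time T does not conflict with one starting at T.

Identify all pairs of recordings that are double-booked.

Dress Block & Dress Take, Dress Block & Sectional Overdub, Dress Block & Vocals Overdub, Dress Take & Vocals Overdub, Soloist Run-through & Vocals Take

Two intervals overlap when each starts before the other ends.
Sorted by start: Woodwind Block, Vocals Take, Soloist Run-through, Soloist Soundcheck, Strings Tracking, Dress Take, Dress Block, Vocals Overdub, Sectional Overdub.
Vocals Take starts after Woodwind Block ends, so Woodwind Block has no further overlaps.
Soloist Run-through starts before Vocals Take ends → Vocals Take and Soloist Run-through overlap.
Soloist Soundcheck starts exactly when Vocals Take ends (back-to-back, no overlap), so Vocals Take has no further overlaps.
Soloist Soundcheck starts after Soloist Run-through ends, so Soloist Run-through has no further overlaps.
Strings Tracking starts after Soloist Soundcheck ends, so Soloist Soundcheck has no further overlaps.
Dress Take starts after Strings Tracking ends, so Strings Tracking has no further overlaps.
Dress Block starts before Dress Take ends → Dress Take and Dress Block overlap.
Vocals Overdub starts before Dress Take ends → Dress Take and Vocals Overdub overlap.
Sectional Overdub starts after Dress Take ends.
Vocals Overdub starts before Dress Block ends → Dress Block and Vocals Overdub overlap.
Sectional Overdub starts before Dress Block ends → Dress Block and Sectional Overdub overlap.
Sectional Overdub starts exactly when Vocals Overdub ends (back-to-back, no overlap).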